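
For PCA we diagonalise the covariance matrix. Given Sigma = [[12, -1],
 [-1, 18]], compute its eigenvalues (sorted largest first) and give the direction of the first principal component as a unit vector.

Step 1 — characteristic polynomial of 2×2 Sigma:
  det(Sigma - λI) = λ² - trace · λ + det = 0.
  trace = 12 + 18 = 30, det = 12·18 - (-1)² = 215.
Step 2 — discriminant:
  Δ = trace² - 4·det = 900 - 860 = 40.
Step 3 — eigenvalues:
  λ = (trace ± √Δ)/2 = (30 ± 6.3246)/2,
  λ_1 = 18.1623,  λ_2 = 11.8377.

Step 4 — unit eigenvector for λ_1: solve (Sigma - λ_1 I)v = 0. First row:
  (12 - 18.1623)·v_x + (-1)·v_y = 0, i.e. (-6.1623)·v_x + (-1)·v_y = 0,
  so v ∝ (b, λ_1 - a) = (-1, 6.1623); multiply by -1 so the first entry is positive: u = (1, -6.1623).
  ||u|| = √((1)² + (-6.1623)²) = √(38.9737) ≈ 6.2429,
  v_1 = u/||u|| ≈ (0.1602, -0.9871) (||v_1|| = 1).

λ_1 = 18.1623,  λ_2 = 11.8377;  v_1 ≈ (0.1602, -0.9871)


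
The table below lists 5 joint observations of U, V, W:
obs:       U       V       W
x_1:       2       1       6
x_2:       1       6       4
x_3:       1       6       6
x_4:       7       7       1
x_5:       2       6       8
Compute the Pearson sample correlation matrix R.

Step 1 — column means:
  mean(U) = (2 + 1 + 1 + 7 + 2) / 5 = 13/5 = 2.6
  mean(V) = (1 + 6 + 6 + 7 + 6) / 5 = 26/5 = 5.2
  mean(W) = (6 + 4 + 6 + 1 + 8) / 5 = 25/5 = 5

Step 2 — sample variances and covariances s[i,j] = (1/(n-1)) · Σ_k (x_{k,i} - mean_i) · (x_{k,j} - mean_j), with n-1 = 4:
  s[U,U] = ((-0.6)·(-0.6) + (-1.6)·(-1.6) + (-1.6)·(-1.6) + (4.4)·(4.4) + (-0.6)·(-0.6)) / 4 = 25.2/4 = 6.3
  s[U,V] = ((-0.6)·(-4.2) + (-1.6)·(0.8) + (-1.6)·(0.8) + (4.4)·(1.8) + (-0.6)·(0.8)) / 4 = 7.4/4 = 1.85
  s[U,W] = ((-0.6)·(1) + (-1.6)·(-1) + (-1.6)·(1) + (4.4)·(-4) + (-0.6)·(3)) / 4 = -20/4 = -5
  s[V,V] = ((-4.2)·(-4.2) + (0.8)·(0.8) + (0.8)·(0.8) + (1.8)·(1.8) + (0.8)·(0.8)) / 4 = 22.8/4 = 5.7
  s[V,W] = ((-4.2)·(1) + (0.8)·(-1) + (0.8)·(1) + (1.8)·(-4) + (0.8)·(3)) / 4 = -9/4 = -2.25
  s[W,W] = ((1)·(1) + (-1)·(-1) + (1)·(1) + (-4)·(-4) + (3)·(3)) / 4 = 28/4 = 7
  Sample standard deviations s_i = √(s[i,i]):
  s(U) = √(6.3) = 2.51
  s(V) = √(5.7) = 2.3875
  s(W) = √(7) = 2.6458

Step 3 — r_{ij} = s_{ij} / (s_i · s_j):
  r[U,U] = 1 (diagonal).
  r[U,V] = 1.85 / (2.51 · 2.3875) = 1.85 / 5.9925 = 0.3087
  r[U,W] = -5 / (2.51 · 2.6458) = -5 / 6.6408 = -0.7529
  r[V,V] = 1 (diagonal).
  r[V,W] = -2.25 / (2.3875 · 2.6458) = -2.25 / 6.3166 = -0.3562
  r[W,W] = 1 (diagonal).

R is symmetric with unit diagonal. Assembling:

R = [[1, 0.3087, -0.7529],
 [0.3087, 1, -0.3562],
 [-0.7529, -0.3562, 1]]


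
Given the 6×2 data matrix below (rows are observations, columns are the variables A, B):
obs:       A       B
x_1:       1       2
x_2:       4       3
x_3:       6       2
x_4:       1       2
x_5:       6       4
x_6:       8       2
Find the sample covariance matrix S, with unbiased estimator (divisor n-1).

Step 1 — column means:
  mean(A) = (1 + 4 + 6 + 1 + 6 + 8) / 6 = 26/6 = 4.3333
  mean(B) = (2 + 3 + 2 + 2 + 4 + 2) / 6 = 15/6 = 2.5

Step 2 — sample covariance S[i,j] = (1/(n-1)) · Σ_k (x_{k,i} - mean_i) · (x_{k,j} - mean_j), with n-1 = 5.
  S[A,A] = ((-3.3333)·(-3.3333) + (-0.3333)·(-0.3333) + (1.6667)·(1.6667) + (-3.3333)·(-3.3333) + (1.6667)·(1.6667) + (3.6667)·(3.6667)) / 5 = 41.3333/5 = 8.2667
  S[A,B] = ((-3.3333)·(-0.5) + (-0.3333)·(0.5) + (1.6667)·(-0.5) + (-3.3333)·(-0.5) + (1.6667)·(1.5) + (3.6667)·(-0.5)) / 5 = 3/5 = 0.6
  S[B,B] = ((-0.5)·(-0.5) + (0.5)·(0.5) + (-0.5)·(-0.5) + (-0.5)·(-0.5) + (1.5)·(1.5) + (-0.5)·(-0.5)) / 5 = 3.5/5 = 0.7

S is symmetric (S[j,i] = S[i,j]). Assembling:

S = [[8.2667, 0.6],
 [0.6, 0.7]]


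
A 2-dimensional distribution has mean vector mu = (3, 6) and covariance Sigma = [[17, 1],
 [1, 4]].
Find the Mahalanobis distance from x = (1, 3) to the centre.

Step 1 — centre the observation: (x - mu) = (-2, -3).

Step 2 — invert Sigma. det(Sigma) = 17·4 - (1)² = 67.
  Sigma^{-1} = (1/det) · [[d, -b], [-b, a]] = [[0.0597, -0.0149],
 [-0.0149, 0.2537]].

Step 3 — form the quadratic (x - mu)^T · Sigma^{-1} · (x - mu):
  Sigma^{-1} · (x - mu) = (-0.0746, -0.7313).
  (x - mu)^T · [Sigma^{-1} · (x - mu)] = (-2)·(-0.0746) + (-3)·(-0.7313) = 2.3433.

Step 4 — take square root: d = √(2.3433) ≈ 1.5308.

d(x, mu) = √(2.3433) ≈ 1.5308


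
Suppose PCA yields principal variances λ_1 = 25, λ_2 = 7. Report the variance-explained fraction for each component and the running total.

Step 1 — total variance = trace(Sigma) = Σ λ_i = 25 + 7 = 32.

Step 2 — fraction explained by component i = λ_i / Σ λ:
  PC1: 25/32 = 0.7812
  PC2: 7/32 = 0.2188

Step 3 — cumulative fraction after k components = (λ_1 + ... + λ_k) / Σ λ:
  k = 1: 25/32 = 0.7812
  k = 2: (25 + 7)/32 = 32/32 = 1

Summary (fraction, with percent):

explained: PC1 0.7812 (78.12%), PC2 0.2188 (21.88%);  cumulative: 0.7812, 1


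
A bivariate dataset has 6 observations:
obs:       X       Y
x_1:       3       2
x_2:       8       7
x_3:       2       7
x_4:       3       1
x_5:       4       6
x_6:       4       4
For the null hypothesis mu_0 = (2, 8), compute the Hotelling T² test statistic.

Step 1 — sample mean vector:
  mean(X) = (3 + 8 + 2 + 3 + 4 + 4) / 6 = 24/6 = 4
  mean(Y) = (2 + 7 + 7 + 1 + 6 + 4) / 6 = 27/6 = 4.5
  x̄ = (4, 4.5),  deviation x̄ - mu_0 = (4, 4.5) - (2, 8) = (2, -3.5).

Step 2 — sample covariance matrix, S[i,j] = (1/(n-1)) · Σ_k (x_{k,i} - mean_i) · (x_{k,j} - mean_j), divisor n-1 = 5:
  S[X,X] = ((-1)·(-1) + (4)·(4) + (-2)·(-2) + (-1)·(-1) + (0)·(0) + (0)·(0)) / 5 = 22/5 = 4.4
  S[X,Y] = ((-1)·(-2.5) + (4)·(2.5) + (-2)·(2.5) + (-1)·(-3.5) + (0)·(1.5) + (0)·(-0.5)) / 5 = 11/5 = 2.2
  S[Y,Y] = ((-2.5)·(-2.5) + (2.5)·(2.5) + (2.5)·(2.5) + (-3.5)·(-3.5) + (1.5)·(1.5) + (-0.5)·(-0.5)) / 5 = 33.5/5 = 6.7
  S = [[4.4, 2.2],
 [2.2, 6.7]].

Step 3 — invert S. det(S) = 4.4·6.7 - (2.2)² = 24.64.
  S^{-1} = (1/det) · [[d, -b], [-b, a]] = [[0.2719, -0.0893],
 [-0.0893, 0.1786]].

Step 4 — quadratic form (x̄ - mu_0)^T · S^{-1} · (x̄ - mu_0):
  S^{-1} · (x̄ - mu_0) = (0.8563, -0.8036),
  (x̄ - mu_0)^T · [...] = (2)·(0.8563) + (-3.5)·(-0.8036) = 4.5252.

Step 5 — scale by n: T² = 6 · 4.5252 = 27.151.

T² ≈ 27.151


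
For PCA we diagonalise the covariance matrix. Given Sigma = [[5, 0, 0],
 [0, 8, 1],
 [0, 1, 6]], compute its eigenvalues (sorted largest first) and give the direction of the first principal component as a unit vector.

Step 1 — characteristic polynomial p(λ) = det(λI - Sigma) = λ³ - tr·λ² + c_1·λ - det, where tr = trace, c_1 = sum of the principal 2×2 minors, det = det(Sigma):
  tr = 5 + 8 + 6 = 19,
  c_1 = (5·8 - (0)²) + (5·6 - (0)²) + (8·6 - (1)²) = 40 + 30 + 47 = 117,
  det = 5·(8·6 - (1)²) - (0)·((0)·6 - (1)·(0)) + (0)·((0)·(1) - 8·(0)) = 5·(47) - (0)·(0) + (0)·(0) = 235.
  So p(λ) = λ³ - 19λ² + 117λ - 235.
Step 2 — look for an integer root (rational root theorem: any rational root is an integer divisor of 235). Testing λ = 5:
  p(5) = 125 - 475 + 585 - 235 = 0  ✓
  Dividing out (λ - 5): p(λ) = (λ - 5)(λ² - 14λ + 47).
Step 3 — remaining eigenvalues from the quadratic λ² - 14λ + 47 = 0:
  Δ = 14² - 4·47 = 196 - 188 = 8,  λ = (14 ± √8)/2 = (14 ± 2.8284)/2 ≈ 8.4142 or 5.5858.
  Sorted: λ_1 = 8.4142,  λ_2 = 5.5858,  λ_3 = 5  (check: sum = 19 = tr ✓).

Step 4 — unit eigenvector for λ_1 ≈ 8.4142: v spans the null space of (Sigma - λ_1 I), whose rows are
  r_1 = (-3.4142, 0, 0),  r_2 = (0, -0.4142, 1),  r_3 = (0, 1, -2.4142).
  v is orthogonal to every row, so take v ∝ r_1 × r_2 = ((0)·(1) - (0)·(-0.4142), (0)·(0) - (-3.4142)·(1), (-3.4142)·(-0.4142) - (0)·(0)) ≈ (0, 3.4142, 1.4142).
  Let u = (0, 3.4142, 1.4142).
  ||u|| = √((0)² + (3.4142)² + (1.4142)²) = √(13.6569) ≈ 3.6955,  v_1 = u/||u|| ≈ (0, 0.9239, 0.3827) (||v_1|| = 1).

λ_1 = 8.4142,  λ_2 = 5.5858,  λ_3 = 5;  v_1 ≈ (0, 0.9239, 0.3827)


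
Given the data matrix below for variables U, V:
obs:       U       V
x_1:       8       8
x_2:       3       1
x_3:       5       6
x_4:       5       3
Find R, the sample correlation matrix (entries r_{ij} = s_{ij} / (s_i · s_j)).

Step 1 — column means:
  mean(U) = (8 + 3 + 5 + 5) / 4 = 21/4 = 5.25
  mean(V) = (8 + 1 + 6 + 3) / 4 = 18/4 = 4.5

Step 2 — sample variances and covariances s[i,j] = (1/(n-1)) · Σ_k (x_{k,i} - mean_i) · (x_{k,j} - mean_j), with n-1 = 3:
  s[U,U] = ((2.75)·(2.75) + (-2.25)·(-2.25) + (-0.25)·(-0.25) + (-0.25)·(-0.25)) / 3 = 12.75/3 = 4.25
  s[U,V] = ((2.75)·(3.5) + (-2.25)·(-3.5) + (-0.25)·(1.5) + (-0.25)·(-1.5)) / 3 = 17.5/3 = 5.8333
  s[V,V] = ((3.5)·(3.5) + (-3.5)·(-3.5) + (1.5)·(1.5) + (-1.5)·(-1.5)) / 3 = 29/3 = 9.6667
  Sample standard deviations s_i = √(s[i,i]):
  s(U) = √(4.25) = 2.0616
  s(V) = √(9.6667) = 3.1091

Step 3 — r_{ij} = s_{ij} / (s_i · s_j):
  r[U,U] = 1 (diagonal).
  r[U,V] = 5.8333 / (2.0616 · 3.1091) = 5.8333 / 6.4096 = 0.9101
  r[V,V] = 1 (diagonal).

R is symmetric with unit diagonal. Assembling:

R = [[1, 0.9101],
 [0.9101, 1]]


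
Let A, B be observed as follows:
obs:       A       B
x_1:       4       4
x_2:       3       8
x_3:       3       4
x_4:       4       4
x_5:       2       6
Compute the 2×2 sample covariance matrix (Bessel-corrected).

Step 1 — column means:
  mean(A) = (4 + 3 + 3 + 4 + 2) / 5 = 16/5 = 3.2
  mean(B) = (4 + 8 + 4 + 4 + 6) / 5 = 26/5 = 5.2

Step 2 — sample covariance S[i,j] = (1/(n-1)) · Σ_k (x_{k,i} - mean_i) · (x_{k,j} - mean_j), with n-1 = 4.
  S[A,A] = ((0.8)·(0.8) + (-0.2)·(-0.2) + (-0.2)·(-0.2) + (0.8)·(0.8) + (-1.2)·(-1.2)) / 4 = 2.8/4 = 0.7
  S[A,B] = ((0.8)·(-1.2) + (-0.2)·(2.8) + (-0.2)·(-1.2) + (0.8)·(-1.2) + (-1.2)·(0.8)) / 4 = -3.2/4 = -0.8
  S[B,B] = ((-1.2)·(-1.2) + (2.8)·(2.8) + (-1.2)·(-1.2) + (-1.2)·(-1.2) + (0.8)·(0.8)) / 4 = 12.8/4 = 3.2

S is symmetric (S[j,i] = S[i,j]). Assembling:

S = [[0.7, -0.8],
 [-0.8, 3.2]]


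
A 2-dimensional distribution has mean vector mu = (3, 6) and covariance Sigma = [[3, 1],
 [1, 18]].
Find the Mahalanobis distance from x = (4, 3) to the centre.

Step 1 — centre the observation: (x - mu) = (1, -3).

Step 2 — invert Sigma. det(Sigma) = 3·18 - (1)² = 53.
  Sigma^{-1} = (1/det) · [[d, -b], [-b, a]] = [[0.3396, -0.0189],
 [-0.0189, 0.0566]].

Step 3 — form the quadratic (x - mu)^T · Sigma^{-1} · (x - mu):
  Sigma^{-1} · (x - mu) = (0.3962, -0.1887).
  (x - mu)^T · [Sigma^{-1} · (x - mu)] = (1)·(0.3962) + (-3)·(-0.1887) = 0.9623.

Step 4 — take square root: d = √(0.9623) ≈ 0.981.

d(x, mu) = √(0.9623) ≈ 0.981


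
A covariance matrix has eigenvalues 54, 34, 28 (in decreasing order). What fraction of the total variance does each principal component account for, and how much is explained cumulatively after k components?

Step 1 — total variance = trace(Sigma) = Σ λ_i = 54 + 34 + 28 = 116.

Step 2 — fraction explained by component i = λ_i / Σ λ:
  PC1: 54/116 = 0.4655
  PC2: 34/116 = 0.2931
  PC3: 28/116 = 0.2414

Step 3 — cumulative fraction after k components = (λ_1 + ... + λ_k) / Σ λ:
  k = 1: 54/116 = 0.4655
  k = 2: (54 + 34)/116 = 88/116 = 0.7586
  k = 3: (54 + 34 + 28)/116 = 116/116 = 1

Summary (fraction, with percent):

explained: PC1 0.4655 (46.55%), PC2 0.2931 (29.31%), PC3 0.2414 (24.14%);  cumulative: 0.4655, 0.7586, 1


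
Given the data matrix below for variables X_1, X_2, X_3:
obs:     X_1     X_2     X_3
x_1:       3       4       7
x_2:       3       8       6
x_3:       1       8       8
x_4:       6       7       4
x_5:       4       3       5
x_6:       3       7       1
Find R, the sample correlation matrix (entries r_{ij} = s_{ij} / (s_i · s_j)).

Step 1 — column means:
  mean(X_1) = (3 + 3 + 1 + 6 + 4 + 3) / 6 = 20/6 = 3.3333
  mean(X_2) = (4 + 8 + 8 + 7 + 3 + 7) / 6 = 37/6 = 6.1667
  mean(X_3) = (7 + 6 + 8 + 4 + 5 + 1) / 6 = 31/6 = 5.1667

Step 2 — sample variances and covariances s[i,j] = (1/(n-1)) · Σ_k (x_{k,i} - mean_i) · (x_{k,j} - mean_j), with n-1 = 5:
  s[X_1,X_1] = ((-0.3333)·(-0.3333) + (-0.3333)·(-0.3333) + (-2.3333)·(-2.3333) + (2.6667)·(2.6667) + (0.6667)·(0.6667) + (-0.3333)·(-0.3333)) / 5 = 13.3333/5 = 2.6667
  s[X_1,X_2] = ((-0.3333)·(-2.1667) + (-0.3333)·(1.8333) + (-2.3333)·(1.8333) + (2.6667)·(0.8333) + (0.6667)·(-3.1667) + (-0.3333)·(0.8333)) / 5 = -4.3333/5 = -0.8667
  s[X_1,X_3] = ((-0.3333)·(1.8333) + (-0.3333)·(0.8333) + (-2.3333)·(2.8333) + (2.6667)·(-1.1667) + (0.6667)·(-0.1667) + (-0.3333)·(-4.1667)) / 5 = -9.3333/5 = -1.8667
  s[X_2,X_2] = ((-2.1667)·(-2.1667) + (1.8333)·(1.8333) + (1.8333)·(1.8333) + (0.8333)·(0.8333) + (-3.1667)·(-3.1667) + (0.8333)·(0.8333)) / 5 = 22.8333/5 = 4.5667
  s[X_2,X_3] = ((-2.1667)·(1.8333) + (1.8333)·(0.8333) + (1.8333)·(2.8333) + (0.8333)·(-1.1667) + (-3.1667)·(-0.1667) + (0.8333)·(-4.1667)) / 5 = -1.1667/5 = -0.2333
  s[X_3,X_3] = ((1.8333)·(1.8333) + (0.8333)·(0.8333) + (2.8333)·(2.8333) + (-1.1667)·(-1.1667) + (-0.1667)·(-0.1667) + (-4.1667)·(-4.1667)) / 5 = 30.8333/5 = 6.1667
  Sample standard deviations s_i = √(s[i,i]):
  s(X_1) = √(2.6667) = 1.633
  s(X_2) = √(4.5667) = 2.137
  s(X_3) = √(6.1667) = 2.4833

Step 3 — r_{ij} = s_{ij} / (s_i · s_j):
  r[X_1,X_1] = 1 (diagonal).
  r[X_1,X_2] = -0.8667 / (1.633 · 2.137) = -0.8667 / 3.4897 = -0.2484
  r[X_1,X_3] = -1.8667 / (1.633 · 2.4833) = -1.8667 / 4.0552 = -0.4603
  r[X_2,X_2] = 1 (diagonal).
  r[X_2,X_3] = -0.2333 / (2.137 · 2.4833) = -0.2333 / 5.3067 = -0.044
  r[X_3,X_3] = 1 (diagonal).

R is symmetric with unit diagonal. Assembling:

R = [[1, -0.2484, -0.4603],
 [-0.2484, 1, -0.044],
 [-0.4603, -0.044, 1]]


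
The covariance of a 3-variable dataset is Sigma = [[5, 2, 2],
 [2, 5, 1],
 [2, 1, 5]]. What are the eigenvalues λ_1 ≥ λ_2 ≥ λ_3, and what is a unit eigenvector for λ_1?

Step 1 — characteristic polynomial p(λ) = det(λI - Sigma) = λ³ - tr·λ² + c_1·λ - det, where tr = trace, c_1 = sum of the principal 2×2 minors, det = det(Sigma):
  tr = 5 + 5 + 5 = 15,
  c_1 = (5·5 - (2)²) + (5·5 - (2)²) + (5·5 - (1)²) = 21 + 21 + 24 = 66,
  det = 5·(5·5 - (1)²) - (2)·((2)·5 - (1)·(2)) + (2)·((2)·(1) - 5·(2)) = 5·(24) - (2)·(8) + (2)·(-8) = 88.
  So p(λ) = λ³ - 15λ² + 66λ - 88.
Step 2 — look for an integer root (rational root theorem: any rational root is an integer divisor of 88). Testing λ = 4:
  p(4) = 64 - 240 + 264 - 88 = 0  ✓
  Dividing out (λ - 4): p(λ) = (λ - 4)(λ² - 11λ + 22).
Step 3 — remaining eigenvalues from the quadratic λ² - 11λ + 22 = 0:
  Δ = 11² - 4·22 = 121 - 88 = 33,  λ = (11 ± √33)/2 = (11 ± 5.7446)/2 ≈ 8.3723 or 2.6277.
  Sorted: λ_1 = 8.3723,  λ_2 = 4,  λ_3 = 2.6277  (check: sum = 15 = tr ✓).

Step 4 — unit eigenvector for λ_1 ≈ 8.3723: v spans the null space of (Sigma - λ_1 I), whose rows are
  r_1 = (-3.3723, 2, 2),  r_2 = (2, -3.3723, 1),  r_3 = (2, 1, -3.3723).
  v is orthogonal to every row, so take v ∝ r_1 × r_2 = ((2)·(1) - (2)·(-3.3723), (2)·(2) - (-3.3723)·(1), (-3.3723)·(-3.3723) - (2)·(2)) ≈ (8.7446, 7.3723, 7.3723).
  Let u = (8.7446, 7.3723, 7.3723).
  ||u|| = √((8.7446)² + (7.3723)² + (7.3723)²) = √(185.1684) ≈ 13.6077,  v_1 = u/||u|| ≈ (0.6426, 0.5418, 0.5418) (||v_1|| = 1).

λ_1 = 8.3723,  λ_2 = 4,  λ_3 = 2.6277;  v_1 ≈ (0.6426, 0.5418, 0.5418)


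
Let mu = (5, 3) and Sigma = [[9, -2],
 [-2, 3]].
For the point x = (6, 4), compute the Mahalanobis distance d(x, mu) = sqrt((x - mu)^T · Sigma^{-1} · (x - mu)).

Step 1 — centre the observation: (x - mu) = (1, 1).

Step 2 — invert Sigma. det(Sigma) = 9·3 - (-2)² = 23.
  Sigma^{-1} = (1/det) · [[d, -b], [-b, a]] = [[0.1304, 0.087],
 [0.087, 0.3913]].

Step 3 — form the quadratic (x - mu)^T · Sigma^{-1} · (x - mu):
  Sigma^{-1} · (x - mu) = (0.2174, 0.4783).
  (x - mu)^T · [Sigma^{-1} · (x - mu)] = (1)·(0.2174) + (1)·(0.4783) = 0.6957.

Step 4 — take square root: d = √(0.6957) ≈ 0.8341.

d(x, mu) = √(0.6957) ≈ 0.8341


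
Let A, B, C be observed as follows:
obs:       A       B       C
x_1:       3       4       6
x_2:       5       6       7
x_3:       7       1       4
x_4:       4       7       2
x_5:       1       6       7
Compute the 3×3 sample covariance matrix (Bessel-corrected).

Step 1 — column means:
  mean(A) = (3 + 5 + 7 + 4 + 1) / 5 = 20/5 = 4
  mean(B) = (4 + 6 + 1 + 7 + 6) / 5 = 24/5 = 4.8
  mean(C) = (6 + 7 + 4 + 2 + 7) / 5 = 26/5 = 5.2

Step 2 — sample covariance S[i,j] = (1/(n-1)) · Σ_k (x_{k,i} - mean_i) · (x_{k,j} - mean_j), with n-1 = 4.
  S[A,A] = ((-1)·(-1) + (1)·(1) + (3)·(3) + (0)·(0) + (-3)·(-3)) / 4 = 20/4 = 5
  S[A,B] = ((-1)·(-0.8) + (1)·(1.2) + (3)·(-3.8) + (0)·(2.2) + (-3)·(1.2)) / 4 = -13/4 = -3.25
  S[A,C] = ((-1)·(0.8) + (1)·(1.8) + (3)·(-1.2) + (0)·(-3.2) + (-3)·(1.8)) / 4 = -8/4 = -2
  S[B,B] = ((-0.8)·(-0.8) + (1.2)·(1.2) + (-3.8)·(-3.8) + (2.2)·(2.2) + (1.2)·(1.2)) / 4 = 22.8/4 = 5.7
  S[B,C] = ((-0.8)·(0.8) + (1.2)·(1.8) + (-3.8)·(-1.2) + (2.2)·(-3.2) + (1.2)·(1.8)) / 4 = 1.2/4 = 0.3
  S[C,C] = ((0.8)·(0.8) + (1.8)·(1.8) + (-1.2)·(-1.2) + (-3.2)·(-3.2) + (1.8)·(1.8)) / 4 = 18.8/4 = 4.7

S is symmetric (S[j,i] = S[i,j]). Assembling:

S = [[5, -3.25, -2],
 [-3.25, 5.7, 0.3],
 [-2, 0.3, 4.7]]


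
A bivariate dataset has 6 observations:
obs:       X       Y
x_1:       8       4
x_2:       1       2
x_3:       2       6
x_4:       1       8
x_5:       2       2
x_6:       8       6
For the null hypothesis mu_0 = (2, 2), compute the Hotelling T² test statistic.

Step 1 — sample mean vector:
  mean(X) = (8 + 1 + 2 + 1 + 2 + 8) / 6 = 22/6 = 3.6667
  mean(Y) = (4 + 2 + 6 + 8 + 2 + 6) / 6 = 28/6 = 4.6667
  x̄ = (3.6667, 4.6667),  deviation x̄ - mu_0 = (3.6667, 4.6667) - (2, 2) = (1.6667, 2.6667).

Step 2 — sample covariance matrix, S[i,j] = (1/(n-1)) · Σ_k (x_{k,i} - mean_i) · (x_{k,j} - mean_j), divisor n-1 = 5:
  S[X,X] = ((4.3333)·(4.3333) + (-2.6667)·(-2.6667) + (-1.6667)·(-1.6667) + (-2.6667)·(-2.6667) + (-1.6667)·(-1.6667) + (4.3333)·(4.3333)) / 5 = 57.3333/5 = 11.4667
  S[X,Y] = ((4.3333)·(-0.6667) + (-2.6667)·(-2.6667) + (-1.6667)·(1.3333) + (-2.6667)·(3.3333) + (-1.6667)·(-2.6667) + (4.3333)·(1.3333)) / 5 = 3.3333/5 = 0.6667
  S[Y,Y] = ((-0.6667)·(-0.6667) + (-2.6667)·(-2.6667) + (1.3333)·(1.3333) + (3.3333)·(3.3333) + (-2.6667)·(-2.6667) + (1.3333)·(1.3333)) / 5 = 29.3333/5 = 5.8667
  S = [[11.4667, 0.6667],
 [0.6667, 5.8667]].

Step 3 — invert S. det(S) = 11.4667·5.8667 - (0.6667)² = 66.8267.
  S^{-1} = (1/det) · [[d, -b], [-b, a]] = [[0.0878, -0.01],
 [-0.01, 0.1716]].

Step 4 — quadratic form (x̄ - mu_0)^T · S^{-1} · (x̄ - mu_0):
  S^{-1} · (x̄ - mu_0) = (0.1197, 0.4409),
  (x̄ - mu_0)^T · [...] = (1.6667)·(0.1197) + (2.6667)·(0.4409) = 1.3754.

Step 5 — scale by n: T² = 6 · 1.3754 = 8.2522.

T² ≈ 8.2522


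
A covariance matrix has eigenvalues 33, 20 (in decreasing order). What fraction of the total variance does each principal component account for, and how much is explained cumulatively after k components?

Step 1 — total variance = trace(Sigma) = Σ λ_i = 33 + 20 = 53.

Step 2 — fraction explained by component i = λ_i / Σ λ:
  PC1: 33/53 = 0.6226
  PC2: 20/53 = 0.3774

Step 3 — cumulative fraction after k components = (λ_1 + ... + λ_k) / Σ λ:
  k = 1: 33/53 = 0.6226
  k = 2: (33 + 20)/53 = 53/53 = 1

Summary (fraction, with percent):

explained: PC1 0.6226 (62.26%), PC2 0.3774 (37.74%);  cumulative: 0.6226, 1


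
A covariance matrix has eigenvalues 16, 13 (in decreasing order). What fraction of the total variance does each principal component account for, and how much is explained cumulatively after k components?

Step 1 — total variance = trace(Sigma) = Σ λ_i = 16 + 13 = 29.

Step 2 — fraction explained by component i = λ_i / Σ λ:
  PC1: 16/29 = 0.5517
  PC2: 13/29 = 0.4483

Step 3 — cumulative fraction after k components = (λ_1 + ... + λ_k) / Σ λ:
  k = 1: 16/29 = 0.5517
  k = 2: (16 + 13)/29 = 29/29 = 1

Summary (fraction, with percent):

explained: PC1 0.5517 (55.17%), PC2 0.4483 (44.83%);  cumulative: 0.5517, 1


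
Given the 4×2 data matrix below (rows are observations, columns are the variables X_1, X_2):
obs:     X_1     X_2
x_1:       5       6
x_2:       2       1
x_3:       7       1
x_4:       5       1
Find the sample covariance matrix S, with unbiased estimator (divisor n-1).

Step 1 — column means:
  mean(X_1) = (5 + 2 + 7 + 5) / 4 = 19/4 = 4.75
  mean(X_2) = (6 + 1 + 1 + 1) / 4 = 9/4 = 2.25

Step 2 — sample covariance S[i,j] = (1/(n-1)) · Σ_k (x_{k,i} - mean_i) · (x_{k,j} - mean_j), with n-1 = 3.
  S[X_1,X_1] = ((0.25)·(0.25) + (-2.75)·(-2.75) + (2.25)·(2.25) + (0.25)·(0.25)) / 3 = 12.75/3 = 4.25
  S[X_1,X_2] = ((0.25)·(3.75) + (-2.75)·(-1.25) + (2.25)·(-1.25) + (0.25)·(-1.25)) / 3 = 1.25/3 = 0.4167
  S[X_2,X_2] = ((3.75)·(3.75) + (-1.25)·(-1.25) + (-1.25)·(-1.25) + (-1.25)·(-1.25)) / 3 = 18.75/3 = 6.25

S is symmetric (S[j,i] = S[i,j]). Assembling:

S = [[4.25, 0.4167],
 [0.4167, 6.25]]


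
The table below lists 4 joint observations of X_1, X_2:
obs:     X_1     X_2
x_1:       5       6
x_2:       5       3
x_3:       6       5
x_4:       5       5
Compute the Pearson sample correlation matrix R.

Step 1 — column means:
  mean(X_1) = (5 + 5 + 6 + 5) / 4 = 21/4 = 5.25
  mean(X_2) = (6 + 3 + 5 + 5) / 4 = 19/4 = 4.75

Step 2 — sample variances and covariances s[i,j] = (1/(n-1)) · Σ_k (x_{k,i} - mean_i) · (x_{k,j} - mean_j), with n-1 = 3:
  s[X_1,X_1] = ((-0.25)·(-0.25) + (-0.25)·(-0.25) + (0.75)·(0.75) + (-0.25)·(-0.25)) / 3 = 0.75/3 = 0.25
  s[X_1,X_2] = ((-0.25)·(1.25) + (-0.25)·(-1.75) + (0.75)·(0.25) + (-0.25)·(0.25)) / 3 = 0.25/3 = 0.0833
  s[X_2,X_2] = ((1.25)·(1.25) + (-1.75)·(-1.75) + (0.25)·(0.25) + (0.25)·(0.25)) / 3 = 4.75/3 = 1.5833
  Sample standard deviations s_i = √(s[i,i]):
  s(X_1) = √(0.25) = 0.5
  s(X_2) = √(1.5833) = 1.2583

Step 3 — r_{ij} = s_{ij} / (s_i · s_j):
  r[X_1,X_1] = 1 (diagonal).
  r[X_1,X_2] = 0.0833 / (0.5 · 1.2583) = 0.0833 / 0.6292 = 0.1325
  r[X_2,X_2] = 1 (diagonal).

R is symmetric with unit diagonal. Assembling:

R = [[1, 0.1325],
 [0.1325, 1]]


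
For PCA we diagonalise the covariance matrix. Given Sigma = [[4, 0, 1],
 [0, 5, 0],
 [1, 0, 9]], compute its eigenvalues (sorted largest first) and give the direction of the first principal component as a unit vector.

Step 1 — characteristic polynomial p(λ) = det(λI - Sigma) = λ³ - tr·λ² + c_1·λ - det, where tr = trace, c_1 = sum of the principal 2×2 minors, det = det(Sigma):
  tr = 4 + 5 + 9 = 18,
  c_1 = (4·5 - (0)²) + (4·9 - (1)²) + (5·9 - (0)²) = 20 + 35 + 45 = 100,
  det = 4·(5·9 - (0)²) - (0)·((0)·9 - (0)·(1)) + (1)·((0)·(0) - 5·(1)) = 4·(45) - (0)·(0) + (1)·(-5) = 175.
  So p(λ) = λ³ - 18λ² + 100λ - 175.
Step 2 — look for an integer root (rational root theorem: any rational root is an integer divisor of 175). Testing λ = 5:
  p(5) = 125 - 450 + 500 - 175 = 0  ✓
  Dividing out (λ - 5): p(λ) = (λ - 5)(λ² - 13λ + 35).
Step 3 — remaining eigenvalues from the quadratic λ² - 13λ + 35 = 0:
  Δ = 13² - 4·35 = 169 - 140 = 29,  λ = (13 ± √29)/2 = (13 ± 5.3852)/2 ≈ 9.1926 or 3.8074.
  Sorted: λ_1 = 9.1926,  λ_2 = 5,  λ_3 = 3.8074  (check: sum = 18 = tr ✓).

Step 4 — unit eigenvector for λ_1 ≈ 9.1926: v spans the null space of (Sigma - λ_1 I), whose rows are
  r_1 = (-5.1926, 0, 1),  r_2 = (0, -4.1926, 0),  r_3 = (1, 0, -0.1926).
  v is orthogonal to every row, so take v ∝ r_1 × r_2 = ((0)·(0) - (1)·(-4.1926), (1)·(0) - (-5.1926)·(0), (-5.1926)·(-4.1926) - (0)·(0)) ≈ (4.1926, 0, 21.7703).
  Let u = (4.1926, 0, 21.7703).
  ||u|| = √((4.1926)² + (0)² + (21.7703)²) = √(491.525) ≈ 22.1704,  v_1 = u/||u|| ≈ (0.1891, 0, 0.982) (||v_1|| = 1).

λ_1 = 9.1926,  λ_2 = 5,  λ_3 = 3.8074;  v_1 ≈ (0.1891, 0, 0.982)


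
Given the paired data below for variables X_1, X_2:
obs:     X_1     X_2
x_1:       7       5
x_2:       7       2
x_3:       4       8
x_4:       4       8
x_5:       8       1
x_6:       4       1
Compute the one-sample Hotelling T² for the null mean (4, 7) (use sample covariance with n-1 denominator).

Step 1 — sample mean vector:
  mean(X_1) = (7 + 7 + 4 + 4 + 8 + 4) / 6 = 34/6 = 5.6667
  mean(X_2) = (5 + 2 + 8 + 8 + 1 + 1) / 6 = 25/6 = 4.1667
  x̄ = (5.6667, 4.1667),  deviation x̄ - mu_0 = (5.6667, 4.1667) - (4, 7) = (1.6667, -2.8333).

Step 2 — sample covariance matrix, S[i,j] = (1/(n-1)) · Σ_k (x_{k,i} - mean_i) · (x_{k,j} - mean_j), divisor n-1 = 5:
  S[X_1,X_1] = ((1.3333)·(1.3333) + (1.3333)·(1.3333) + (-1.6667)·(-1.6667) + (-1.6667)·(-1.6667) + (2.3333)·(2.3333) + (-1.6667)·(-1.6667)) / 5 = 17.3333/5 = 3.4667
  S[X_1,X_2] = ((1.3333)·(0.8333) + (1.3333)·(-2.1667) + (-1.6667)·(3.8333) + (-1.6667)·(3.8333) + (2.3333)·(-3.1667) + (-1.6667)·(-3.1667)) / 5 = -16.6667/5 = -3.3333
  S[X_2,X_2] = ((0.8333)·(0.8333) + (-2.1667)·(-2.1667) + (3.8333)·(3.8333) + (3.8333)·(3.8333) + (-3.1667)·(-3.1667) + (-3.1667)·(-3.1667)) / 5 = 54.8333/5 = 10.9667
  S = [[3.4667, -3.3333],
 [-3.3333, 10.9667]].

Step 3 — invert S. det(S) = 3.4667·10.9667 - (-3.3333)² = 26.9067.
  S^{-1} = (1/det) · [[d, -b], [-b, a]] = [[0.4076, 0.1239],
 [0.1239, 0.1288]].

Step 4 — quadratic form (x̄ - mu_0)^T · S^{-1} · (x̄ - mu_0):
  S^{-1} · (x̄ - mu_0) = (0.3283, -0.1586),
  (x̄ - mu_0)^T · [...] = (1.6667)·(0.3283) + (-2.8333)·(-0.1586) = 0.9964.

Step 5 — scale by n: T² = 6 · 0.9964 = 5.9787.

T² ≈ 5.9787


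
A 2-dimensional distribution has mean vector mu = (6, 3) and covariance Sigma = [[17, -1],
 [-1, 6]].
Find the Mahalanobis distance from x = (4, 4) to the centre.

Step 1 — centre the observation: (x - mu) = (-2, 1).

Step 2 — invert Sigma. det(Sigma) = 17·6 - (-1)² = 101.
  Sigma^{-1} = (1/det) · [[d, -b], [-b, a]] = [[0.0594, 0.0099],
 [0.0099, 0.1683]].

Step 3 — form the quadratic (x - mu)^T · Sigma^{-1} · (x - mu):
  Sigma^{-1} · (x - mu) = (-0.1089, 0.1485).
  (x - mu)^T · [Sigma^{-1} · (x - mu)] = (-2)·(-0.1089) + (1)·(0.1485) = 0.3663.

Step 4 — take square root: d = √(0.3663) ≈ 0.6053.

d(x, mu) = √(0.3663) ≈ 0.6053


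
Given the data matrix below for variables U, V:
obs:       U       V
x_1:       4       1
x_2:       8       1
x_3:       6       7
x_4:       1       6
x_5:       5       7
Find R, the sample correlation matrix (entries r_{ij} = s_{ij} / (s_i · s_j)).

Step 1 — column means:
  mean(U) = (4 + 8 + 6 + 1 + 5) / 5 = 24/5 = 4.8
  mean(V) = (1 + 1 + 7 + 6 + 7) / 5 = 22/5 = 4.4

Step 2 — sample variances and covariances s[i,j] = (1/(n-1)) · Σ_k (x_{k,i} - mean_i) · (x_{k,j} - mean_j), with n-1 = 4:
  s[U,U] = ((-0.8)·(-0.8) + (3.2)·(3.2) + (1.2)·(1.2) + (-3.8)·(-3.8) + (0.2)·(0.2)) / 4 = 26.8/4 = 6.7
  s[U,V] = ((-0.8)·(-3.4) + (3.2)·(-3.4) + (1.2)·(2.6) + (-3.8)·(1.6) + (0.2)·(2.6)) / 4 = -10.6/4 = -2.65
  s[V,V] = ((-3.4)·(-3.4) + (-3.4)·(-3.4) + (2.6)·(2.6) + (1.6)·(1.6) + (2.6)·(2.6)) / 4 = 39.2/4 = 9.8
  Sample standard deviations s_i = √(s[i,i]):
  s(U) = √(6.7) = 2.5884
  s(V) = √(9.8) = 3.1305

Step 3 — r_{ij} = s_{ij} / (s_i · s_j):
  r[U,U] = 1 (diagonal).
  r[U,V] = -2.65 / (2.5884 · 3.1305) = -2.65 / 8.1031 = -0.327
  r[V,V] = 1 (diagonal).

R is symmetric with unit diagonal. Assembling:

R = [[1, -0.327],
 [-0.327, 1]]


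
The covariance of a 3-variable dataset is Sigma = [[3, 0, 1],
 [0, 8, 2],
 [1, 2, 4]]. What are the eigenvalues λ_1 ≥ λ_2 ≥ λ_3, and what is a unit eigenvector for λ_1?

Step 1 — characteristic polynomial p(λ) = det(λI - Sigma) = λ³ - tr·λ² + c_1·λ - det, where tr = trace, c_1 = sum of the principal 2×2 minors, det = det(Sigma):
  tr = 3 + 8 + 4 = 15,
  c_1 = (3·8 - (0)²) + (3·4 - (1)²) + (8·4 - (2)²) = 24 + 11 + 28 = 63,
  det = 3·(8·4 - (2)²) - (0)·((0)·4 - (2)·(1)) + (1)·((0)·(2) - 8·(1)) = 3·(28) - (0)·(-2) + (1)·(-8) = 76.
  So p(λ) = λ³ - 15λ² + 63λ - 76.
Step 2 — look for an integer root (rational root theorem: any rational root is an integer divisor of 76). Testing λ = 4:
  p(4) = 64 - 240 + 252 - 76 = 0  ✓
  Dividing out (λ - 4): p(λ) = (λ - 4)(λ² - 11λ + 19).
Step 3 — remaining eigenvalues from the quadratic λ² - 11λ + 19 = 0:
  Δ = 11² - 4·19 = 121 - 76 = 45,  λ = (11 ± √45)/2 = (11 ± 6.7082)/2 ≈ 8.8541 or 2.1459.
  Sorted: λ_1 = 8.8541,  λ_2 = 4,  λ_3 = 2.1459  (check: sum = 15 = tr ✓).

Step 4 — unit eigenvector for λ_1 ≈ 8.8541: v spans the null space of (Sigma - λ_1 I), whose rows are
  r_1 = (-5.8541, 0, 1),  r_2 = (0, -0.8541, 2),  r_3 = (1, 2, -4.8541).
  v is orthogonal to every row, so take v ∝ r_1 × r_2 = ((0)·(2) - (1)·(-0.8541), (1)·(0) - (-5.8541)·(2), (-5.8541)·(-0.8541) - (0)·(0)) ≈ (0.8541, 11.7082, 5).
  Let u = (0.8541, 11.7082, 5).
  ||u|| = √((0.8541)² + (11.7082)² + (5)²) = √(162.8115) ≈ 12.7598,  v_1 = u/||u|| ≈ (0.0669, 0.9176, 0.3919) (||v_1|| = 1).

λ_1 = 8.8541,  λ_2 = 4,  λ_3 = 2.1459;  v_1 ≈ (0.0669, 0.9176, 0.3919)


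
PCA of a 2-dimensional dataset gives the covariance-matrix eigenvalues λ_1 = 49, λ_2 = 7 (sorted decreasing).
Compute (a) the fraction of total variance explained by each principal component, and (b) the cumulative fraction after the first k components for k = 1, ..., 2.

Step 1 — total variance = trace(Sigma) = Σ λ_i = 49 + 7 = 56.

Step 2 — fraction explained by component i = λ_i / Σ λ:
  PC1: 49/56 = 0.875
  PC2: 7/56 = 0.125

Step 3 — cumulative fraction after k components = (λ_1 + ... + λ_k) / Σ λ:
  k = 1: 49/56 = 0.875
  k = 2: (49 + 7)/56 = 56/56 = 1

Summary (fraction, with percent):

explained: PC1 0.875 (87.5%), PC2 0.125 (12.5%);  cumulative: 0.875, 1


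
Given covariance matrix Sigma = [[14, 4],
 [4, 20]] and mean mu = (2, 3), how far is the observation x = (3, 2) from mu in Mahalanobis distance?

Step 1 — centre the observation: (x - mu) = (1, -1).

Step 2 — invert Sigma. det(Sigma) = 14·20 - (4)² = 264.
  Sigma^{-1} = (1/det) · [[d, -b], [-b, a]] = [[0.0758, -0.0152],
 [-0.0152, 0.053]].

Step 3 — form the quadratic (x - mu)^T · Sigma^{-1} · (x - mu):
  Sigma^{-1} · (x - mu) = (0.0909, -0.0682).
  (x - mu)^T · [Sigma^{-1} · (x - mu)] = (1)·(0.0909) + (-1)·(-0.0682) = 0.1591.

Step 4 — take square root: d = √(0.1591) ≈ 0.3989.

d(x, mu) = √(0.1591) ≈ 0.3989


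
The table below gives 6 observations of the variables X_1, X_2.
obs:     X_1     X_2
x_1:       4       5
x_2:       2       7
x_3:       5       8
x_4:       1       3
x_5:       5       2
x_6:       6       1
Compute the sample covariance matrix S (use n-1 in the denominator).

Step 1 — column means:
  mean(X_1) = (4 + 2 + 5 + 1 + 5 + 6) / 6 = 23/6 = 3.8333
  mean(X_2) = (5 + 7 + 8 + 3 + 2 + 1) / 6 = 26/6 = 4.3333

Step 2 — sample covariance S[i,j] = (1/(n-1)) · Σ_k (x_{k,i} - mean_i) · (x_{k,j} - mean_j), with n-1 = 5.
  S[X_1,X_1] = ((0.1667)·(0.1667) + (-1.8333)·(-1.8333) + (1.1667)·(1.1667) + (-2.8333)·(-2.8333) + (1.1667)·(1.1667) + (2.1667)·(2.1667)) / 5 = 18.8333/5 = 3.7667
  S[X_1,X_2] = ((0.1667)·(0.6667) + (-1.8333)·(2.6667) + (1.1667)·(3.6667) + (-2.8333)·(-1.3333) + (1.1667)·(-2.3333) + (2.1667)·(-3.3333)) / 5 = -6.6667/5 = -1.3333
  S[X_2,X_2] = ((0.6667)·(0.6667) + (2.6667)·(2.6667) + (3.6667)·(3.6667) + (-1.3333)·(-1.3333) + (-2.3333)·(-2.3333) + (-3.3333)·(-3.3333)) / 5 = 39.3333/5 = 7.8667

S is symmetric (S[j,i] = S[i,j]). Assembling:

S = [[3.7667, -1.3333],
 [-1.3333, 7.8667]]


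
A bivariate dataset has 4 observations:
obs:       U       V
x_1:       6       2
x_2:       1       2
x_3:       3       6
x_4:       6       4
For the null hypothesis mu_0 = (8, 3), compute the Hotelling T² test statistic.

Step 1 — sample mean vector:
  mean(U) = (6 + 1 + 3 + 6) / 4 = 16/4 = 4
  mean(V) = (2 + 2 + 6 + 4) / 4 = 14/4 = 3.5
  x̄ = (4, 3.5),  deviation x̄ - mu_0 = (4, 3.5) - (8, 3) = (-4, 0.5).

Step 2 — sample covariance matrix, S[i,j] = (1/(n-1)) · Σ_k (x_{k,i} - mean_i) · (x_{k,j} - mean_j), divisor n-1 = 3:
  S[U,U] = ((2)·(2) + (-3)·(-3) + (-1)·(-1) + (2)·(2)) / 3 = 18/3 = 6
  S[U,V] = ((2)·(-1.5) + (-3)·(-1.5) + (-1)·(2.5) + (2)·(0.5)) / 3 = 0/3 = 0
  S[V,V] = ((-1.5)·(-1.5) + (-1.5)·(-1.5) + (2.5)·(2.5) + (0.5)·(0.5)) / 3 = 11/3 = 3.6667
  S = [[6, 0],
 [0, 3.6667]].

Step 3 — invert S. det(S) = 6·3.6667 - (0)² = 22.
  S^{-1} = (1/det) · [[d, -b], [-b, a]] = [[0.1667, 0],
 [0, 0.2727]].

Step 4 — quadratic form (x̄ - mu_0)^T · S^{-1} · (x̄ - mu_0):
  S^{-1} · (x̄ - mu_0) = (-0.6667, 0.1364),
  (x̄ - mu_0)^T · [...] = (-4)·(-0.6667) + (0.5)·(0.1364) = 2.7348.

Step 5 — scale by n: T² = 4 · 2.7348 = 10.9394.

T² ≈ 10.9394


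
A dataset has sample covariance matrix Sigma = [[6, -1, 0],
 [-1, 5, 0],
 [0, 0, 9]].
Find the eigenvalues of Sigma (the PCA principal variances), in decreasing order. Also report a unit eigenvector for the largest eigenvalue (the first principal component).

Step 1 — characteristic polynomial p(λ) = det(λI - Sigma) = λ³ - tr·λ² + c_1·λ - det, where tr = trace, c_1 = sum of the principal 2×2 minors, det = det(Sigma):
  tr = 6 + 5 + 9 = 20,
  c_1 = (6·5 - (-1)²) + (6·9 - (0)²) + (5·9 - (0)²) = 29 + 54 + 45 = 128,
  det = 6·(5·9 - (0)²) - (-1)·((-1)·9 - (0)·(0)) + (0)·((-1)·(0) - 5·(0)) = 6·(45) - (-1)·(-9) + (0)·(0) = 261.
  So p(λ) = λ³ - 20λ² + 128λ - 261.
Step 2 — look for an integer root (rational root theorem: any rational root is an integer divisor of 261). Testing λ = 9:
  p(9) = 729 - 1620 + 1152 - 261 = 0  ✓
  Dividing out (λ - 9): p(λ) = (λ - 9)(λ² - 11λ + 29).
Step 3 — remaining eigenvalues from the quadratic λ² - 11λ + 29 = 0:
  Δ = 11² - 4·29 = 121 - 116 = 5,  λ = (11 ± √5)/2 = (11 ± 2.2361)/2 ≈ 6.618 or 4.382.
  Sorted: λ_1 = 9,  λ_2 = 6.618,  λ_3 = 4.382  (check: sum = 20 = tr ✓).

Step 4 — unit eigenvector for λ_1 = 9: v spans the null space of (Sigma - λ_1 I), whose rows are
  r_1 = (-3, -1, 0),  r_2 = (-1, -4, 0),  r_3 = (0, 0, 0).
  v is orthogonal to every row, so take v ∝ r_1 × r_2 = ((-1)·(0) - (0)·(-4), (0)·(-1) - (-3)·(0), (-3)·(-4) - (-1)·(-1)) = (0, 0, 11).
  Rescale (divide by 11): u = (0, 0, 1).
  ||u|| = √((0)² + (0)² + (1)²) = √(1) = 1,  v_1 = u/||u|| ≈ (0, 0, 1) (||v_1|| = 1).

λ_1 = 9,  λ_2 = 6.618,  λ_3 = 4.382;  v_1 ≈ (0, 0, 1)


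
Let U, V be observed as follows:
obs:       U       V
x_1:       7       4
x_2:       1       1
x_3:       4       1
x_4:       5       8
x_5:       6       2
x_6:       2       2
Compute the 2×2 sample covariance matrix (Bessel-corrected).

Step 1 — column means:
  mean(U) = (7 + 1 + 4 + 5 + 6 + 2) / 6 = 25/6 = 4.1667
  mean(V) = (4 + 1 + 1 + 8 + 2 + 2) / 6 = 18/6 = 3

Step 2 — sample covariance S[i,j] = (1/(n-1)) · Σ_k (x_{k,i} - mean_i) · (x_{k,j} - mean_j), with n-1 = 5.
  S[U,U] = ((2.8333)·(2.8333) + (-3.1667)·(-3.1667) + (-0.1667)·(-0.1667) + (0.8333)·(0.8333) + (1.8333)·(1.8333) + (-2.1667)·(-2.1667)) / 5 = 26.8333/5 = 5.3667
  S[U,V] = ((2.8333)·(1) + (-3.1667)·(-2) + (-0.1667)·(-2) + (0.8333)·(5) + (1.8333)·(-1) + (-2.1667)·(-1)) / 5 = 14/5 = 2.8
  S[V,V] = ((1)·(1) + (-2)·(-2) + (-2)·(-2) + (5)·(5) + (-1)·(-1) + (-1)·(-1)) / 5 = 36/5 = 7.2

S is symmetric (S[j,i] = S[i,j]). Assembling:

S = [[5.3667, 2.8],
 [2.8, 7.2]]


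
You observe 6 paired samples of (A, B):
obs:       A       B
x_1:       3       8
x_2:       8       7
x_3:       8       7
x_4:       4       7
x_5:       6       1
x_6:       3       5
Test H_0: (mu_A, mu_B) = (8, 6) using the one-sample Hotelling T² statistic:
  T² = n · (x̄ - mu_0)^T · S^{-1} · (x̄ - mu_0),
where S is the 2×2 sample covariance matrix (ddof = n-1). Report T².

Step 1 — sample mean vector:
  mean(A) = (3 + 8 + 8 + 4 + 6 + 3) / 6 = 32/6 = 5.3333
  mean(B) = (8 + 7 + 7 + 7 + 1 + 5) / 6 = 35/6 = 5.8333
  x̄ = (5.3333, 5.8333),  deviation x̄ - mu_0 = (5.3333, 5.8333) - (8, 6) = (-2.6667, -0.1667).

Step 2 — sample covariance matrix, S[i,j] = (1/(n-1)) · Σ_k (x_{k,i} - mean_i) · (x_{k,j} - mean_j), divisor n-1 = 5:
  S[A,A] = ((-2.3333)·(-2.3333) + (2.6667)·(2.6667) + (2.6667)·(2.6667) + (-1.3333)·(-1.3333) + (0.6667)·(0.6667) + (-2.3333)·(-2.3333)) / 5 = 27.3333/5 = 5.4667
  S[A,B] = ((-2.3333)·(2.1667) + (2.6667)·(1.1667) + (2.6667)·(1.1667) + (-1.3333)·(1.1667) + (0.6667)·(-4.8333) + (-2.3333)·(-0.8333)) / 5 = -1.6667/5 = -0.3333
  S[B,B] = ((2.1667)·(2.1667) + (1.1667)·(1.1667) + (1.1667)·(1.1667) + (1.1667)·(1.1667) + (-4.8333)·(-4.8333) + (-0.8333)·(-0.8333)) / 5 = 32.8333/5 = 6.5667
  S = [[5.4667, -0.3333],
 [-0.3333, 6.5667]].

Step 3 — invert S. det(S) = 5.4667·6.5667 - (-0.3333)² = 35.7867.
  S^{-1} = (1/det) · [[d, -b], [-b, a]] = [[0.1835, 0.0093],
 [0.0093, 0.1528]].

Step 4 — quadratic form (x̄ - mu_0)^T · S^{-1} · (x̄ - mu_0):
  S^{-1} · (x̄ - mu_0) = (-0.4909, -0.0503),
  (x̄ - mu_0)^T · [...] = (-2.6667)·(-0.4909) + (-0.1667)·(-0.0503) = 1.3174.

Step 5 — scale by n: T² = 6 · 1.3174 = 7.9042.

T² ≈ 7.9042


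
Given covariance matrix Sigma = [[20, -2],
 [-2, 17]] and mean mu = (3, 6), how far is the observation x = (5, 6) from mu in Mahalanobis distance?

Step 1 — centre the observation: (x - mu) = (2, 0).

Step 2 — invert Sigma. det(Sigma) = 20·17 - (-2)² = 336.
  Sigma^{-1} = (1/det) · [[d, -b], [-b, a]] = [[0.0506, 0.006],
 [0.006, 0.0595]].

Step 3 — form the quadratic (x - mu)^T · Sigma^{-1} · (x - mu):
  Sigma^{-1} · (x - mu) = (0.1012, 0.0119).
  (x - mu)^T · [Sigma^{-1} · (x - mu)] = (2)·(0.1012) + (0)·(0.0119) = 0.2024.

Step 4 — take square root: d = √(0.2024) ≈ 0.4499.

d(x, mu) = √(0.2024) ≈ 0.4499


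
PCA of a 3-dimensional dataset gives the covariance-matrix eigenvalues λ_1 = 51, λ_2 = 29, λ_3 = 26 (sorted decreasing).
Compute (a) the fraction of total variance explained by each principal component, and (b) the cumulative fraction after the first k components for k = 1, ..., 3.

Step 1 — total variance = trace(Sigma) = Σ λ_i = 51 + 29 + 26 = 106.

Step 2 — fraction explained by component i = λ_i / Σ λ:
  PC1: 51/106 = 0.4811
  PC2: 29/106 = 0.2736
  PC3: 26/106 = 0.2453

Step 3 — cumulative fraction after k components = (λ_1 + ... + λ_k) / Σ λ:
  k = 1: 51/106 = 0.4811
  k = 2: (51 + 29)/106 = 80/106 = 0.7547
  k = 3: (51 + 29 + 26)/106 = 106/106 = 1

Summary (fraction, with percent):

explained: PC1 0.4811 (48.11%), PC2 0.2736 (27.36%), PC3 0.2453 (24.53%);  cumulative: 0.4811, 0.7547, 1


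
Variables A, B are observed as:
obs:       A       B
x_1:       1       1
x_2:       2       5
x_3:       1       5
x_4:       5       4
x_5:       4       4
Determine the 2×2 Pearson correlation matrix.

Step 1 — column means:
  mean(A) = (1 + 2 + 1 + 5 + 4) / 5 = 13/5 = 2.6
  mean(B) = (1 + 5 + 5 + 4 + 4) / 5 = 19/5 = 3.8

Step 2 — sample variances and covariances s[i,j] = (1/(n-1)) · Σ_k (x_{k,i} - mean_i) · (x_{k,j} - mean_j), with n-1 = 4:
  s[A,A] = ((-1.6)·(-1.6) + (-0.6)·(-0.6) + (-1.6)·(-1.6) + (2.4)·(2.4) + (1.4)·(1.4)) / 4 = 13.2/4 = 3.3
  s[A,B] = ((-1.6)·(-2.8) + (-0.6)·(1.2) + (-1.6)·(1.2) + (2.4)·(0.2) + (1.4)·(0.2)) / 4 = 2.6/4 = 0.65
  s[B,B] = ((-2.8)·(-2.8) + (1.2)·(1.2) + (1.2)·(1.2) + (0.2)·(0.2) + (0.2)·(0.2)) / 4 = 10.8/4 = 2.7
  Sample standard deviations s_i = √(s[i,i]):
  s(A) = √(3.3) = 1.8166
  s(B) = √(2.7) = 1.6432

Step 3 — r_{ij} = s_{ij} / (s_i · s_j):
  r[A,A] = 1 (diagonal).
  r[A,B] = 0.65 / (1.8166 · 1.6432) = 0.65 / 2.985 = 0.2178
  r[B,B] = 1 (diagonal).

R is symmetric with unit diagonal. Assembling:

R = [[1, 0.2178],
 [0.2178, 1]]


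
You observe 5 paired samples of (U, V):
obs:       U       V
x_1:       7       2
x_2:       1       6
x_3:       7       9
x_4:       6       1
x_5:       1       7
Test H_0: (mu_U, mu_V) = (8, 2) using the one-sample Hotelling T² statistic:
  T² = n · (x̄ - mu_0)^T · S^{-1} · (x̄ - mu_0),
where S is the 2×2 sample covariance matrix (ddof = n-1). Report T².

Step 1 — sample mean vector:
  mean(U) = (7 + 1 + 7 + 6 + 1) / 5 = 22/5 = 4.4
  mean(V) = (2 + 6 + 9 + 1 + 7) / 5 = 25/5 = 5
  x̄ = (4.4, 5),  deviation x̄ - mu_0 = (4.4, 5) - (8, 2) = (-3.6, 3).

Step 2 — sample covariance matrix, S[i,j] = (1/(n-1)) · Σ_k (x_{k,i} - mean_i) · (x_{k,j} - mean_j), divisor n-1 = 4:
  S[U,U] = ((2.6)·(2.6) + (-3.4)·(-3.4) + (2.6)·(2.6) + (1.6)·(1.6) + (-3.4)·(-3.4)) / 4 = 39.2/4 = 9.8
  S[U,V] = ((2.6)·(-3) + (-3.4)·(1) + (2.6)·(4) + (1.6)·(-4) + (-3.4)·(2)) / 4 = -14/4 = -3.5
  S[V,V] = ((-3)·(-3) + (1)·(1) + (4)·(4) + (-4)·(-4) + (2)·(2)) / 4 = 46/4 = 11.5
  S = [[9.8, -3.5],
 [-3.5, 11.5]].

Step 3 — invert S. det(S) = 9.8·11.5 - (-3.5)² = 100.45.
  S^{-1} = (1/det) · [[d, -b], [-b, a]] = [[0.1145, 0.0348],
 [0.0348, 0.0976]].

Step 4 — quadratic form (x̄ - mu_0)^T · S^{-1} · (x̄ - mu_0):
  S^{-1} · (x̄ - mu_0) = (-0.3076, 0.1672),
  (x̄ - mu_0)^T · [...] = (-3.6)·(-0.3076) + (3)·(0.1672) = 1.6092.

Step 5 — scale by n: T² = 5 · 1.6092 = 8.0458.

T² ≈ 8.0458
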